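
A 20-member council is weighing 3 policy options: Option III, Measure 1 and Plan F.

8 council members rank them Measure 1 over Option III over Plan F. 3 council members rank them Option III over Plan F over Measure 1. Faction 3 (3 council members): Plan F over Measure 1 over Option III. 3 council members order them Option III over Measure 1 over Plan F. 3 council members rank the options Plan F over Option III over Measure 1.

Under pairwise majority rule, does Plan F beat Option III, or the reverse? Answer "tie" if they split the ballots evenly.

Ballots ranking Plan F above Option III: 3 + 3 = 6.
Ballots ranking Option III above Plan F: 20 − 6 = 14.
Option III wins the head-to-head 14–6.

Option III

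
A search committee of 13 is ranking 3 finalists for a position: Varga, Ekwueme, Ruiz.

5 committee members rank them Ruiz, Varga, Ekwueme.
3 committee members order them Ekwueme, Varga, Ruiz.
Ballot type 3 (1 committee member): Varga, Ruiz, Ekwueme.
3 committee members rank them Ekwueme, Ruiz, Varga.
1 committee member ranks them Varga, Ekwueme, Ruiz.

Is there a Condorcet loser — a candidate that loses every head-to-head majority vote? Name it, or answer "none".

none

Head-to-head results (13 committee members):
Varga vs Ekwueme: Varga is ranked higher on 5+1+1 = 7 ballots, Ekwueme on 6. Varga wins 7–6.
Varga vs Ruiz: Ruiz, 8–5.
Ekwueme vs Ruiz: 7 to 6, Ekwueme.
Each candidate has at least one pairwise win (Varga beats Ekwueme; Ekwueme beats Ruiz; Ruiz beats Varga) — no Condorcet loser.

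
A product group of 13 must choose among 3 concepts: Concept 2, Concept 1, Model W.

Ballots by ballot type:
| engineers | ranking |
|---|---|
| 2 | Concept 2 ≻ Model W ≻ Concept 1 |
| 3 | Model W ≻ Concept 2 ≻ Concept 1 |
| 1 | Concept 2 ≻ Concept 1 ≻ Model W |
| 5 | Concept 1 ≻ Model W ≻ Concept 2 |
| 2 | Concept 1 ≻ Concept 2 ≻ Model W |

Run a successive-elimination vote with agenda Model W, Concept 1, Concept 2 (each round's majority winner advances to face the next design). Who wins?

Round 1: Model W vs Concept 1 — 5–8, Concept 1 advances.
Round 2: Concept 1 vs Concept 2 — 7–6, Concept 1 advances.
The agenda winner is Concept 1.

Concept 1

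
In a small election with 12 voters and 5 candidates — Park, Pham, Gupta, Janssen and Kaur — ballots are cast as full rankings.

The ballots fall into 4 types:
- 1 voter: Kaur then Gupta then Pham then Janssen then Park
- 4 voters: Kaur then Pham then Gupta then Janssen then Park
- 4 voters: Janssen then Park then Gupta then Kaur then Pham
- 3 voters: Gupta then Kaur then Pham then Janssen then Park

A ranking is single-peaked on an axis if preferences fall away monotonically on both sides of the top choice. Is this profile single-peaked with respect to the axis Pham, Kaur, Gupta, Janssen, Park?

yes

Axis positions: Pham=1, Kaur=2, Gupta=3, Janssen=4, Park=5.
Type 1 (peak Kaur at position 2): ranking walks positions 2-3-1-4-5, expanding outward from the peak — single-peaked.
Type 2 (peak Kaur at position 2): ranking walks positions 2-1-3-4-5, expanding outward from the peak — single-peaked.
Type 3 (peak Janssen at position 4): ranking walks positions 4-5-3-2-1, expanding outward from the peak — single-peaked.
Type 4 (peak Gupta at position 3): ranking walks positions 3-2-1-4-5, expanding outward from the peak — single-peaked.
Every ranking is single-peaked on this axis.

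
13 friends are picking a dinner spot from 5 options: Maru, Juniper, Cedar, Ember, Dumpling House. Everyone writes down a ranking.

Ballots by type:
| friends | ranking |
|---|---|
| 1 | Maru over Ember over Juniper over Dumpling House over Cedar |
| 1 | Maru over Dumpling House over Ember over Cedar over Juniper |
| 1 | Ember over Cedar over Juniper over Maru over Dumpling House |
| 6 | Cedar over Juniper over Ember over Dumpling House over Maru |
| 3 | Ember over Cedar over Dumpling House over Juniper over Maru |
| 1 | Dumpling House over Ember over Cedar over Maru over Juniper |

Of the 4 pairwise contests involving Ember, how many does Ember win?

Ember against each rival (13 friends):
Ember vs Maru: Ember wins 11–2.
Ember vs Juniper: Ember, 7–6.
Ember vs Cedar: Ember wins 7–6.
Ember–Dumpling House: Ember 11–2.
Ember beats Maru, Juniper, Cedar, Dumpling House — 4 pairwise wins.

4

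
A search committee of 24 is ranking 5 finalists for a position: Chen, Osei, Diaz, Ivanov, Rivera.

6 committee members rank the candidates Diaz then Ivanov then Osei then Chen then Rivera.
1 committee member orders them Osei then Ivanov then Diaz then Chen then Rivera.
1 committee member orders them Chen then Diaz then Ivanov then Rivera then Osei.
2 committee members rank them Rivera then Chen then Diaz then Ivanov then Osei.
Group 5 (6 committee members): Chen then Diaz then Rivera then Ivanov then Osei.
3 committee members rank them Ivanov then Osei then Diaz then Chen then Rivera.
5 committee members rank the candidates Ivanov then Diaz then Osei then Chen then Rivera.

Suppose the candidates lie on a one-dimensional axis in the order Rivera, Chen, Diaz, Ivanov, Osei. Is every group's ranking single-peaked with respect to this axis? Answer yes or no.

yes

Axis positions: Rivera=1, Chen=2, Diaz=3, Ivanov=4, Osei=5.
Group 1 (peak Diaz at position 3): ranking walks positions 3-4-5-2-1, expanding outward from the peak — single-peaked.
Group 2 (peak Osei at position 5): ranking walks positions 5-4-3-2-1, expanding outward from the peak — single-peaked.
Group 3 (peak Chen at position 2): ranking walks positions 2-3-4-1-5, expanding outward from the peak — single-peaked.
Group 4 (peak Rivera at position 1): ranking walks positions 1-2-3-4-5, expanding outward from the peak — single-peaked.
Group 5 (peak Chen at position 2): ranking walks positions 2-3-1-4-5, expanding outward from the peak — single-peaked.
Group 6 (peak Ivanov at position 4): ranking walks positions 4-5-3-2-1, expanding outward from the peak — single-peaked.
Group 7 (peak Ivanov at position 4): ranking walks positions 4-3-5-2-1, expanding outward from the peak — single-peaked.
Every ranking is single-peaked on this axis.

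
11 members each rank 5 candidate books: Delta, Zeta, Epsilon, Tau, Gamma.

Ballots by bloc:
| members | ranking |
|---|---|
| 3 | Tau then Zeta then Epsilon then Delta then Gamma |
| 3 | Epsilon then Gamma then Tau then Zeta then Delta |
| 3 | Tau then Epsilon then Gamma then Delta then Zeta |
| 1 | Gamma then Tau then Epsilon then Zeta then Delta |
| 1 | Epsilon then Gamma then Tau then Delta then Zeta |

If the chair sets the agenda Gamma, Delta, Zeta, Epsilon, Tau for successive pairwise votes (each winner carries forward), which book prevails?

Tau

Round 1: Gamma vs Delta — 8–3, Gamma advances.
Round 2: Gamma vs Zeta — 8–3, Gamma advances.
Round 3: Gamma vs Epsilon — 1–10, Epsilon advances.
Round 4: Epsilon vs Tau — 4–7, Tau advances.
The agenda winner is Tau.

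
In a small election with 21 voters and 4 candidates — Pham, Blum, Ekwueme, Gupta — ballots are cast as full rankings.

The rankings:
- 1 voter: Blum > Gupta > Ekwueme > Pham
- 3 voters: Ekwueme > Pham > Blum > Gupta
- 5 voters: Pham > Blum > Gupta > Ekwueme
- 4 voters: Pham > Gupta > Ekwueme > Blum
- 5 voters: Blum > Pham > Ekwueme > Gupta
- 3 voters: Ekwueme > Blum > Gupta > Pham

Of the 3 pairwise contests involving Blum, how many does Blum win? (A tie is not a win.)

Blum against each rival (21 voters):
Blum vs Pham: 9 to 12, Pham.
Blum vs Ekwueme: Blum is ranked higher on 1+5+5 = 11 ballots, Ekwueme on 10. Blum wins 11–10.
Blum vs Gupta: Blum wins 17–4.
Blum beats Ekwueme, Gupta; loses to Pham — 2 pairwise wins.

2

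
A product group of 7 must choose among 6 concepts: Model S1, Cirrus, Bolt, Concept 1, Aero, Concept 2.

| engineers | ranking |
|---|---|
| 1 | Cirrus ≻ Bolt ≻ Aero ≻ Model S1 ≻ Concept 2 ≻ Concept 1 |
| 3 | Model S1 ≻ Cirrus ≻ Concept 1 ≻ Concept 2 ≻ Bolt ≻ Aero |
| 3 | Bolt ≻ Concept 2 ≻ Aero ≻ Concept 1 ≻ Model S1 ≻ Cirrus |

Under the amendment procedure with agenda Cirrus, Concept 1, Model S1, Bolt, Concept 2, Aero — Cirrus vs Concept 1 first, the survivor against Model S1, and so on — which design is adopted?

Bolt

Round 1: Cirrus vs Concept 1 — 4–3, Cirrus advances.
Round 2: Cirrus vs Model S1 — 1–6, Model S1 advances.
Round 3: Model S1 vs Bolt — 3–4, Bolt advances.
Round 4: Bolt vs Concept 2 — 4–3, Bolt advances.
Round 5: Bolt vs Aero — 7–0, Bolt advances.
The agenda winner is Bolt.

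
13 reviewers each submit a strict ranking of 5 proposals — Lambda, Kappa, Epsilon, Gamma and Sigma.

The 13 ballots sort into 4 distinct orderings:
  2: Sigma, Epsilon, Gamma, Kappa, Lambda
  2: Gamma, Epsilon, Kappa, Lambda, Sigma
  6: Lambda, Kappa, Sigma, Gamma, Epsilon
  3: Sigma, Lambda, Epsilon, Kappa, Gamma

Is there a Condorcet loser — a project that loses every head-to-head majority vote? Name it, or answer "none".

Pairwise majorities:
Lambda vs Kappa: Lambda is ranked higher on 6+3 = 9 ballots, Kappa on 4. Lambda wins 9–4.
Lambda vs Epsilon: Lambda is ranked higher on 6+3 = 9 ballots, Epsilon on 4. Lambda wins 9–4.
Lambda–Gamma: Lambda 9–4.
Lambda vs Sigma: Lambda preferred on 2+6 = 8 ballots; Lambda wins 8–5.
Kappa vs Epsilon: Epsilon wins 7–6.
Kappa vs Gamma: 6+3 = 9 for Kappa, 4 for Gamma — Kappa by 9–4.
Kappa vs Sigma: Kappa preferred on 2+6 = 8 ballots; Kappa wins 8–5.
Epsilon–Gamma: Gamma 8–5.
Epsilon vs Sigma: Sigma, 11–2.
Gamma vs Sigma: Sigma wins 11–2.
Every project wins at least one matchup (Lambda beats Kappa; Kappa beats Gamma; Epsilon beats Kappa; Gamma beats Epsilon; Sigma beats Epsilon), so there is no Condorcet loser.

none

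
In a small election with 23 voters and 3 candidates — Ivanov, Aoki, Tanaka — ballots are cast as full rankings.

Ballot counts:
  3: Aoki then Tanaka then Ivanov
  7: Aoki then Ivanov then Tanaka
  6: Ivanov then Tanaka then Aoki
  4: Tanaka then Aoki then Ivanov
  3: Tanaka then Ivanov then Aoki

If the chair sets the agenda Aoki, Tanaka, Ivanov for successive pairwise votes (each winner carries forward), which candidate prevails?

Round 1: Aoki vs Tanaka — 10–13, Tanaka advances.
Round 2: Tanaka vs Ivanov — 10–13, Ivanov advances.
The agenda winner is Ivanov.

Ivanov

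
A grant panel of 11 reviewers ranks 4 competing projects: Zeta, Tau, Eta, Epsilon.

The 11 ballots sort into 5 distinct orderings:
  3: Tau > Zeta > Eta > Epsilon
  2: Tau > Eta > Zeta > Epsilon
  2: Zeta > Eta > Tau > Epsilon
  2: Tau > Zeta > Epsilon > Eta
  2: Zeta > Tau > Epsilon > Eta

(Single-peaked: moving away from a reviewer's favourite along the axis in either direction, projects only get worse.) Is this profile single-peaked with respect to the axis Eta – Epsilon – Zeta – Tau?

Axis positions: Eta=1, Epsilon=2, Zeta=3, Tau=4.
Type 1: ranking walks positions 4-3-1-2; Eta is ranked above Epsilon even though Epsilon lies between Eta and the peak Tau on the axis — preferences dip and rise again. Not single-peaked.
Type 2: ranking walks positions 4-1-3-2; Eta is ranked above Zeta even though Zeta lies between Eta and the peak Tau on the axis — preferences dip and rise again. Not single-peaked.
Type 3: ranking walks positions 3-1-4-2; Eta is ranked above Epsilon even though Epsilon lies between Eta and the peak Zeta on the axis — preferences dip and rise again. Not single-peaked.
Type 4 (peak Tau at position 4): ranking walks positions 4-3-2-1, expanding outward from the peak — single-peaked.
Type 5 (peak Zeta at position 3): ranking walks positions 3-4-2-1, expanding outward from the peak — single-peaked.
Type 1 violates single-peakedness, so the profile is not single-peaked on this axis.

no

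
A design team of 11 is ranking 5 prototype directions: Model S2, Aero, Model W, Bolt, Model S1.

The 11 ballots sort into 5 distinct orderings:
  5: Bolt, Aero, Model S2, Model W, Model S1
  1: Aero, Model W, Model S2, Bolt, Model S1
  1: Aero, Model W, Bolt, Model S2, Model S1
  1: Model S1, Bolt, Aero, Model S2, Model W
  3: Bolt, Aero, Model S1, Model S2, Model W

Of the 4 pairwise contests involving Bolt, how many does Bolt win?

Bolt against each rival (11 engineers):
Bolt–Model S2: Bolt 10–1.
Bolt vs Aero: Bolt wins 9–2.
Bolt vs Model W: Bolt wins 9–2.
Bolt vs Model S1: Bolt preferred on 5+1+1+3 = 10 ballots; Bolt wins 10–1.
Bolt beats Model S2, Aero, Model W, Model S1 — 4 pairwise wins.

4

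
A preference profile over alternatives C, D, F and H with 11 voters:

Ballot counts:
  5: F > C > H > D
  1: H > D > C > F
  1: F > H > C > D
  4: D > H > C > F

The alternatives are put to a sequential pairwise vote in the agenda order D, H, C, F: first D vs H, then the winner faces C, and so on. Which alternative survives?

Round 1: D vs H — 4–7, H advances.
Round 2: H vs C — 6–5, H advances.
Round 3: H vs F — 5–6, F advances.
The agenda winner is F.

F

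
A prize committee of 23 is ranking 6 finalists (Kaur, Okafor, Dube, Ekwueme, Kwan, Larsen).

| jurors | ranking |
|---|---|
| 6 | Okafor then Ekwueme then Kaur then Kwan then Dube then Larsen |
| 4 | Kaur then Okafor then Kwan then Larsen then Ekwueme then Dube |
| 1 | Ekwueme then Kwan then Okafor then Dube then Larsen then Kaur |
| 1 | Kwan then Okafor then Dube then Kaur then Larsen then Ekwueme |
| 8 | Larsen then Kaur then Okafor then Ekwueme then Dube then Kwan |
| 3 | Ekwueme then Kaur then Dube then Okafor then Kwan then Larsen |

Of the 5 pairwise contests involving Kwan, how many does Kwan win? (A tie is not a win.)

Kwan against each rival (23 jurors):
Kwan vs Kaur: Kwan is ranked higher on 1+1 = 2 ballots, Kaur on 21. Kaur wins 21–2.
Kwan vs Okafor: 2 to 21, Okafor.
Kwan vs Dube: 12 to 11, Kwan.
Kwan vs Ekwueme: Ekwueme wins 18–5.
Kwan vs Larsen: Kwan is ranked higher on 6+4+1+1+3 = 15 ballots, Larsen on 8. Kwan wins 15–8.
Kwan beats Dube, Larsen; loses to Kaur, Okafor, Ekwueme — 2 pairwise wins.

2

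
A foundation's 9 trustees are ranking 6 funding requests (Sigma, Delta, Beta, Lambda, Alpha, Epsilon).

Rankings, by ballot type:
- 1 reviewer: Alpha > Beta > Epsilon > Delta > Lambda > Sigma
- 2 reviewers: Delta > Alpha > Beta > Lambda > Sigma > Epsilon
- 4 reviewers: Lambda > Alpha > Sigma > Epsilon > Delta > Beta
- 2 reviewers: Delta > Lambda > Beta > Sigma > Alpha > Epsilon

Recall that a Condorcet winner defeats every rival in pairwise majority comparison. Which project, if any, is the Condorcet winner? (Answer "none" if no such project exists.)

Check each pair by majority over 9 ballots:
Sigma–Delta: Delta 5–4.
Sigma vs Beta: 4 for Sigma, 5 for Beta — Beta by 5–4.
Sigma vs Lambda: 0 to 9, Lambda.
Sigma vs Alpha: Sigma preferred on 2 ballots; Alpha wins 7–2.
Sigma–Epsilon: Sigma 8–1.
Delta vs Beta: Delta, 8–1.
Delta–Lambda: Delta 5–4.
Delta vs Alpha: Alpha wins 5–4.
Delta vs Epsilon: Delta is ranked higher on 2+2 = 4 ballots, Epsilon on 5. Epsilon wins 5–4.
Beta–Lambda: Lambda 6–3.
Beta vs Alpha: Alpha wins 7–2.
Beta vs Epsilon: Beta preferred on 1+2+2 = 5 ballots; Beta wins 5–4.
Lambda vs Alpha: Lambda preferred on 4+2 = 6 ballots; Lambda wins 6–3.
Lambda vs Epsilon: 2+4+2 = 8 for Lambda, 1 for Epsilon — Lambda by 8–1.
Alpha vs Epsilon: 1+2+4+2 = 9 for Alpha, 0 for Epsilon — Alpha by 9–0.
Every project loses at least once (Sigma loses to Delta; Delta loses to Alpha; Beta loses to Delta; Lambda loses to Delta; Alpha loses to Lambda; Epsilon loses to Sigma). The majority relation contains the cycle Sigma → Epsilon → Delta → Sigma, so there is no Condorcet winner.

none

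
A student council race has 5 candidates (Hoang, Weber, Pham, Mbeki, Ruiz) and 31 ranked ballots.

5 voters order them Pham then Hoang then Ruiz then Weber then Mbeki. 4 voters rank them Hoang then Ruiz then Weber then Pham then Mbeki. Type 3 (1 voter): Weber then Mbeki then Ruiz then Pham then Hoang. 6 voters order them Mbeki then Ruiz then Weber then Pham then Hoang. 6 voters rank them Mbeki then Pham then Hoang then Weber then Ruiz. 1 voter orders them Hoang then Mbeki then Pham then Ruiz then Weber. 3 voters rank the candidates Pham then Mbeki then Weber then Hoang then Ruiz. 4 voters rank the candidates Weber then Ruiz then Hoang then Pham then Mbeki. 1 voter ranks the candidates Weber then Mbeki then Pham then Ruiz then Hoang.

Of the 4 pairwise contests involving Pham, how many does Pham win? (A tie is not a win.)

3

Pham against each rival (31 voters):
Pham vs Hoang: Pham preferred on 5+1+6+6+3+1 = 22 ballots; Pham wins 22–9.
Pham vs Weber: Weber wins 16–15.
Pham vs Mbeki: Pham, 16–15.
Pham vs Ruiz: Pham, 16–15.
Pham beats Hoang, Mbeki, Ruiz; loses to Weber — 3 pairwise wins.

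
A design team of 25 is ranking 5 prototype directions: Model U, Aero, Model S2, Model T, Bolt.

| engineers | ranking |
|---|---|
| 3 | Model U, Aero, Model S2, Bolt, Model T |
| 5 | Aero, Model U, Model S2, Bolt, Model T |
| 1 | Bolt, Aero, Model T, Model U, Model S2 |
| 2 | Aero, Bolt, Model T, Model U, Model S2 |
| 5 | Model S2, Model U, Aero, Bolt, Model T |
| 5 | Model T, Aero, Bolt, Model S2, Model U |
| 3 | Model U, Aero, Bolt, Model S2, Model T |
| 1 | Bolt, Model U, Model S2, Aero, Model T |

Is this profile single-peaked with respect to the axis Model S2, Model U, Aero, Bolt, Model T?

no

Axis positions: Model S2=1, Model U=2, Aero=3, Bolt=4, Model T=5.
Type 1 (peak Model U at position 2): ranking walks positions 2-3-1-4-5, expanding outward from the peak — single-peaked.
Type 2 (peak Aero at position 3): ranking walks positions 3-2-1-4-5, expanding outward from the peak — single-peaked.
Type 3 (peak Bolt at position 4): ranking walks positions 4-3-5-2-1, expanding outward from the peak — single-peaked.
Type 4 (peak Aero at position 3): ranking walks positions 3-4-5-2-1, expanding outward from the peak — single-peaked.
Type 5 (peak Model S2 at position 1): ranking walks positions 1-2-3-4-5, expanding outward from the peak — single-peaked.
Type 6: ranking walks positions 5-3-4-1-2; Aero is ranked above Bolt even though Bolt lies between Aero and the peak Model T on the axis — preferences dip and rise again. Not single-peaked.
Type 7 (peak Model U at position 2): ranking walks positions 2-3-4-1-5, expanding outward from the peak — single-peaked.
Type 8: ranking walks positions 4-2-1-3-5; Model U is ranked above Aero even though Aero lies between Model U and the peak Bolt on the axis — preferences dip and rise again. Not single-peaked.
Type 6 violates single-peakedness, so the profile is not single-peaked on this axis.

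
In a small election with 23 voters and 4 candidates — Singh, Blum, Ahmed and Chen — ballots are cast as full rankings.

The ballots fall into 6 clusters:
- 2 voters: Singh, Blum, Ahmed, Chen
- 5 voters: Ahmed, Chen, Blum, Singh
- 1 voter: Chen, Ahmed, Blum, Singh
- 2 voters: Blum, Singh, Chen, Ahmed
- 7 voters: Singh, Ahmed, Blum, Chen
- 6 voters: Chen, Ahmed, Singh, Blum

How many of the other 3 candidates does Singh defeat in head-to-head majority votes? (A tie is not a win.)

Singh against each rival (23 voters):
Singh vs Blum: Singh is ranked higher on 2+7+6 = 15 ballots, Blum on 8. Singh wins 15–8.
Singh vs Ahmed: Singh preferred on 2+2+7 = 11 ballots; Ahmed wins 12–11.
Singh vs Chen: Chen, 12–11.
Singh beats Blum; loses to Ahmed, Chen — 1 pairwise win.

1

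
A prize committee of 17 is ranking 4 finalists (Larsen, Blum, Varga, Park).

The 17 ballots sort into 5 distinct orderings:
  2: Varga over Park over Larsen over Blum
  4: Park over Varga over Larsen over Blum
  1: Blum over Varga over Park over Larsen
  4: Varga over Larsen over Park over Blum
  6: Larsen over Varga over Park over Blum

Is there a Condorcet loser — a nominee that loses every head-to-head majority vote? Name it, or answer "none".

Blum

Head-to-head results (17 jurors):
Larsen vs Blum: 2+4+4+6 = 16 for Larsen, 1 for Blum — Larsen by 16–1.
Larsen vs Varga: Larsen preferred on 6 ballots; Varga wins 11–6.
Larsen vs Park: Larsen is ranked higher on 4+6 = 10 ballots, Park on 7. Larsen wins 10–7.
Blum vs Varga: 1 for Blum, 16 for Varga — Varga by 16–1.
Blum vs Park: Park wins 16–1.
Varga vs Park: 13 to 4, Varga.
Blum is beaten in every head-to-head and is the Condorcet loser.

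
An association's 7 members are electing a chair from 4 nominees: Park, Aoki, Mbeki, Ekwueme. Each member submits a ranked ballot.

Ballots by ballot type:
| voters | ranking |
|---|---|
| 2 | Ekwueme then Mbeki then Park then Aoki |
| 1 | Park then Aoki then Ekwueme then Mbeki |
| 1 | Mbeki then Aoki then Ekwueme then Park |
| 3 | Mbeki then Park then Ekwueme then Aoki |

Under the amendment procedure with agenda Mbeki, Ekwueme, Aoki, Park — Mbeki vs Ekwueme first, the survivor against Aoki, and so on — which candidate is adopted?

Mbeki

Round 1: Mbeki vs Ekwueme — 4–3, Mbeki advances.
Round 2: Mbeki vs Aoki — 6–1, Mbeki advances.
Round 3: Mbeki vs Park — 6–1, Mbeki advances.
The agenda winner is Mbeki.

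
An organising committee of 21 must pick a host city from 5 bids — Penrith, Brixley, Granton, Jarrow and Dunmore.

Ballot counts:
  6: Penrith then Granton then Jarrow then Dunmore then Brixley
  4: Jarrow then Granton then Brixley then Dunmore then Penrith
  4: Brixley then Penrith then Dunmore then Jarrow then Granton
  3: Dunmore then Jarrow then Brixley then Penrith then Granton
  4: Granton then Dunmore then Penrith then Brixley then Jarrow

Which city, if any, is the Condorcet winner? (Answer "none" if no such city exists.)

none

Pairwise majorities:
Penrith vs Brixley: Brixley wins 11–10.
Penrith vs Granton: Penrith, 13–8.
Penrith vs Jarrow: Penrith, 14–7.
Penrith–Dunmore: Dunmore 11–10.
Brixley vs Granton: Granton, 14–7.
Brixley–Jarrow: Jarrow 13–8.
Brixley vs Dunmore: Dunmore wins 13–8.
Granton vs Jarrow: Jarrow wins 11–10.
Granton vs Dunmore: Granton, 14–7.
Jarrow vs Dunmore: Dunmore wins 11–10.
Every city loses at least once (Penrith loses to Brixley; Brixley loses to Granton; Granton loses to Penrith; Jarrow loses to Penrith; Dunmore loses to Granton). The majority relation contains the cycle Penrith → Granton → Brixley → Penrith, so there is no Condorcet winner.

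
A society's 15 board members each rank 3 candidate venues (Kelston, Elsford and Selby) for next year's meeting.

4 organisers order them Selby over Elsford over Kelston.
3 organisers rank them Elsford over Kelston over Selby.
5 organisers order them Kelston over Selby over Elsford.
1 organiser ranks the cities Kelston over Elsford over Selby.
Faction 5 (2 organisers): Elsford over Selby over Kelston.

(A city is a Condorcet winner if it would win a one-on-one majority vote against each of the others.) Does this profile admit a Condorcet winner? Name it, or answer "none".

Head-to-head results (15 organisers):
Kelston vs Elsford: Elsford, 9–6.
Kelston vs Selby: Kelston wins 9–6.
Elsford vs Selby: Selby, 9–6.
Every city loses at least once (Kelston loses to Elsford; Elsford loses to Selby; Selby loses to Kelston). The majority relation contains the cycle Kelston > Selby > Elsford > Kelston, so there is no Condorcet winner.

none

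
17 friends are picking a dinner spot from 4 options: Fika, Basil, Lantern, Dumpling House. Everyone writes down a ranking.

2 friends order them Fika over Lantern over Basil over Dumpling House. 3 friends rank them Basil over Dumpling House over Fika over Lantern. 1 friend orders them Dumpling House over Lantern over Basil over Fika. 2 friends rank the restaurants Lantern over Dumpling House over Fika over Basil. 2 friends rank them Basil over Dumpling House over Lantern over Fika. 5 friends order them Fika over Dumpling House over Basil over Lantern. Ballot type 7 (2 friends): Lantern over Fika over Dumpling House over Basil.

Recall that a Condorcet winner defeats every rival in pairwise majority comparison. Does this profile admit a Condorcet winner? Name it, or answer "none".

Fika

Head-to-head results (17 friends):
Fika vs Basil: Fika wins 11–6.
Fika–Lantern: Fika 10–7.
Fika vs Dumpling House: Fika wins 9–8.
Basil–Lantern: Basil 10–7.
Basil vs Dumpling House: Dumpling House, 10–7.
Lantern vs Dumpling House: Dumpling House, 11–6.
Only Fika has no losses; Fika is the Condorcet winner.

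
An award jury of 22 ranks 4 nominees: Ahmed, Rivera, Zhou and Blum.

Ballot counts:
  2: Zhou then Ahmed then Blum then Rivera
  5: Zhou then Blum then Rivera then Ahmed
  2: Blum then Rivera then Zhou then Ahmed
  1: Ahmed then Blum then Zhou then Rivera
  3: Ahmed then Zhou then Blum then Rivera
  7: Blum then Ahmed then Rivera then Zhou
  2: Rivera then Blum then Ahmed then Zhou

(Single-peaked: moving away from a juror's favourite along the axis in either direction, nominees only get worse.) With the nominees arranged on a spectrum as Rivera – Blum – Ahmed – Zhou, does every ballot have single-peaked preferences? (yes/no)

Axis positions: Rivera=1, Blum=2, Ahmed=3, Zhou=4.
Faction 1 (peak Zhou at position 4): ranking walks positions 4-3-2-1, expanding outward from the peak — single-peaked.
Faction 2: ranking walks positions 4-2-1-3; Blum is ranked above Ahmed even though Ahmed lies between Blum and the peak Zhou on the axis — preferences dip and rise again. Not single-peaked.
Faction 3: ranking walks positions 2-1-4-3; Zhou is ranked above Ahmed even though Ahmed lies between Zhou and the peak Blum on the axis — preferences dip and rise again. Not single-peaked.
Faction 4 (peak Ahmed at position 3): ranking walks positions 3-2-4-1, expanding outward from the peak — single-peaked.
Faction 5 (peak Ahmed at position 3): ranking walks positions 3-4-2-1, expanding outward from the peak — single-peaked.
Faction 6 (peak Blum at position 2): ranking walks positions 2-3-1-4, expanding outward from the peak — single-peaked.
Faction 7 (peak Rivera at position 1): ranking walks positions 1-2-3-4, expanding outward from the peak — single-peaked.
Faction 2 violates single-peakedness, so the profile is not single-peaked on this axis.

no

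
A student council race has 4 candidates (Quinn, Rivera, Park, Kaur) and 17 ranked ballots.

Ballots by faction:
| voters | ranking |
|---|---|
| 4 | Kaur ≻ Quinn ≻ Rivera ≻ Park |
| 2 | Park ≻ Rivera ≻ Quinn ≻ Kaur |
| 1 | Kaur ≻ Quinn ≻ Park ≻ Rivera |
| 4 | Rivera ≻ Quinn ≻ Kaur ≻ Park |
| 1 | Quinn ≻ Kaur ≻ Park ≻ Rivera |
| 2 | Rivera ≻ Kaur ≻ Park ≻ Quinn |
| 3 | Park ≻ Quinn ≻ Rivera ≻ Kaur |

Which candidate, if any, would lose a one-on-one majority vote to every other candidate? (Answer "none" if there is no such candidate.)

Pairwise majorities:
Quinn vs Rivera: 4+1+1+3 = 9 for Quinn, 8 for Rivera — Quinn by 9–8.
Quinn vs Park: 10 to 7, Quinn.
Quinn vs Kaur: Quinn, 10–7.
Rivera vs Park: Rivera, 10–7.
Rivera–Kaur: Rivera 11–6.
Park vs Kaur: Park is ranked higher on 2+3 = 5 ballots, Kaur on 12. Kaur wins 12–5.
Only Park has no wins; Park is the Condorcet loser.

Park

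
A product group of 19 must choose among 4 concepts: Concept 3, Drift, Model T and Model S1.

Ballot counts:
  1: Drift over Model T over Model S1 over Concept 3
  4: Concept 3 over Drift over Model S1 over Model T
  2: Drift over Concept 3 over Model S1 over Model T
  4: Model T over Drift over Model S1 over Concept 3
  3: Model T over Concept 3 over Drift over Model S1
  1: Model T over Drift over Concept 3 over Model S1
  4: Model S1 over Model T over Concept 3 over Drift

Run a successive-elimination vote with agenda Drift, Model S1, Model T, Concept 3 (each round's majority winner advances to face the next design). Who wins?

Model T

Round 1: Drift vs Model S1 — 15–4, Drift advances.
Round 2: Drift vs Model T — 7–12, Model T advances.
Round 3: Model T vs Concept 3 — 13–6, Model T advances.
Model T survives the agenda.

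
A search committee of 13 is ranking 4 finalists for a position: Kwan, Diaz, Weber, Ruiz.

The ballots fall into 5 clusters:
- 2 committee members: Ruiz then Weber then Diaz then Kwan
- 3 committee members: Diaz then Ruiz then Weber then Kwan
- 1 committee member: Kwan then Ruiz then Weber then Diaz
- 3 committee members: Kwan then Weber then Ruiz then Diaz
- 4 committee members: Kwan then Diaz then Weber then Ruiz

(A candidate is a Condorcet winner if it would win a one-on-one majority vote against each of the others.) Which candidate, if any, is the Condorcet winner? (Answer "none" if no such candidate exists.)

Head-to-head results (13 committee members):
Kwan vs Diaz: Kwan wins 8–5.
Kwan vs Weber: Kwan, 8–5.
Kwan–Ruiz: Kwan 8–5.
Diaz vs Weber: Diaz preferred on 3+4 = 7 ballots; Diaz wins 7–6.
Diaz vs Ruiz: Diaz is ranked higher on 3+4 = 7 ballots, Ruiz on 6. Diaz wins 7–6.
Weber vs Ruiz: Weber, 7–6.
Kwan defeats every rival head-to-head and is the Condorcet winner.

Kwan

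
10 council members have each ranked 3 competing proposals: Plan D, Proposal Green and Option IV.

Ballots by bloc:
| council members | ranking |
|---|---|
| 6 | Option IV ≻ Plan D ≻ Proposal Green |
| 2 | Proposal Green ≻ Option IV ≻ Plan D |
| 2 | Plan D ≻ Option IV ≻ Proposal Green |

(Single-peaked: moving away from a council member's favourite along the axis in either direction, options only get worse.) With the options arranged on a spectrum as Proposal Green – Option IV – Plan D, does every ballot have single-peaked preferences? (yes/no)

yes

Axis positions: Proposal Green=1, Option IV=2, Plan D=3.
Bloc 1 (peak Option IV at position 2): ranking walks positions 2-3-1, expanding outward from the peak — single-peaked.
Bloc 2 (peak Proposal Green at position 1): ranking walks positions 1-2-3, expanding outward from the peak — single-peaked.
Bloc 3 (peak Plan D at position 3): ranking walks positions 3-2-1, expanding outward from the peak — single-peaked.
Every ranking is single-peaked on this axis.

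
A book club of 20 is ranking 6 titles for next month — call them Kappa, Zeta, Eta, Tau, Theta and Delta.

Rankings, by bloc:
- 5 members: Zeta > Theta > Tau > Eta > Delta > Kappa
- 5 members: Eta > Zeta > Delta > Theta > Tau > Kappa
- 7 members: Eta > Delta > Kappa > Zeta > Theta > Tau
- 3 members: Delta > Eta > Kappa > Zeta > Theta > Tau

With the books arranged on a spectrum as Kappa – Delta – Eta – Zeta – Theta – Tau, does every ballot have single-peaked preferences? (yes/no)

Axis positions: Kappa=1, Delta=2, Eta=3, Zeta=4, Theta=5, Tau=6.
Bloc 1 (peak Zeta at position 4): ranking walks positions 4-5-6-3-2-1, expanding outward from the peak — single-peaked.
Bloc 2 (peak Eta at position 3): ranking walks positions 3-4-2-5-6-1, expanding outward from the peak — single-peaked.
Bloc 3 (peak Eta at position 3): ranking walks positions 3-2-1-4-5-6, expanding outward from the peak — single-peaked.
Bloc 4 (peak Delta at position 2): ranking walks positions 2-3-1-4-5-6, expanding outward from the peak — single-peaked.
Every ranking is single-peaked on this axis.

yes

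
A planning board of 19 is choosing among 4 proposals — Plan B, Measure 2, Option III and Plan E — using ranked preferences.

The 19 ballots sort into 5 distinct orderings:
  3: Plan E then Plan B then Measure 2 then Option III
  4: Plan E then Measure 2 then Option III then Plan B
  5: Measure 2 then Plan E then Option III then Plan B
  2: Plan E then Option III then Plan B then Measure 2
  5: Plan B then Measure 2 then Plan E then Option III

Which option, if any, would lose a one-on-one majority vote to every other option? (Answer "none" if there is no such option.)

Head-to-head results (19 council members):
Plan B–Measure 2: Plan B 10–9.
Plan B vs Option III: Plan B is ranked higher on 3+5 = 8 ballots, Option III on 11. Option III wins 11–8.
Plan B vs Plan E: Plan E, 14–5.
Measure 2 vs Option III: 3+4+5+5 = 17 for Measure 2, 2 for Option III — Measure 2 by 17–2.
Measure 2 vs Plan E: 10 to 9, Measure 2.
Option III vs Plan E: Plan E, 19–0.
Each option has at least one pairwise win (Plan B beats Measure 2; Measure 2 beats Option III; Option III beats Plan B; Plan E beats Plan B) — no Condorcet loser.

none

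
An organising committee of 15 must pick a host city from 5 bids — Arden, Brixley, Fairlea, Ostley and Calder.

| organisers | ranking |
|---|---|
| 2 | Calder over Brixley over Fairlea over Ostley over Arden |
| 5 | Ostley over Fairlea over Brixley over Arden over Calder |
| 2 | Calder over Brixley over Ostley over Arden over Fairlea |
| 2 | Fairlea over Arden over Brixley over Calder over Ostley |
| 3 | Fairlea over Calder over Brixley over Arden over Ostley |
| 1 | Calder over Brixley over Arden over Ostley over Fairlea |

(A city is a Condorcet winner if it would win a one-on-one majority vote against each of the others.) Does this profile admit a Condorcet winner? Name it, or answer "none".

Head-to-head results (15 organisers):
Arden–Brixley: Brixley 13–2.
Arden vs Fairlea: Fairlea, 12–3.
Arden vs Ostley: Ostley wins 9–6.
Arden vs Calder: Calder wins 8–7.
Brixley vs Fairlea: Fairlea wins 10–5.
Brixley–Ostley: Brixley 10–5.
Brixley vs Calder: Calder, 8–7.
Fairlea vs Ostley: Ostley wins 8–7.
Fairlea vs Calder: Fairlea wins 10–5.
Ostley–Calder: Calder 10–5.
Each city drops at least one matchup (Arden loses to Brixley; Brixley loses to Fairlea; Fairlea loses to Ostley; Ostley loses to Brixley; Calder loses to Fairlea); the cycle Brixley → Ostley → Fairlea → Brixley rules out a Condorcet winner.

none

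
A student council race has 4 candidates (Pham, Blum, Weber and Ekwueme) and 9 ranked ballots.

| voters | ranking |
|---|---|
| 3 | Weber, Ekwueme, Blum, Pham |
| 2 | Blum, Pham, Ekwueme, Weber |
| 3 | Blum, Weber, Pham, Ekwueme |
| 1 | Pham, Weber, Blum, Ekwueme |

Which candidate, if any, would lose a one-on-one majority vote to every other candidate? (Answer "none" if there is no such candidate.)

Ekwueme

Head-to-head results (9 voters):
Pham–Blum: Blum 8–1.
Pham vs Weber: Pham is ranked higher on 2+1 = 3 ballots, Weber on 6. Weber wins 6–3.
Pham vs Ekwueme: Pham wins 6–3.
Blum vs Weber: Blum is ranked higher on 2+3 = 5 ballots, Weber on 4. Blum wins 5–4.
Blum–Ekwueme: Blum 6–3.
Weber vs Ekwueme: 3+3+1 = 7 for Weber, 2 for Ekwueme — Weber by 7–2.
Ekwueme loses to every other candidate — it is the Condorcet loser.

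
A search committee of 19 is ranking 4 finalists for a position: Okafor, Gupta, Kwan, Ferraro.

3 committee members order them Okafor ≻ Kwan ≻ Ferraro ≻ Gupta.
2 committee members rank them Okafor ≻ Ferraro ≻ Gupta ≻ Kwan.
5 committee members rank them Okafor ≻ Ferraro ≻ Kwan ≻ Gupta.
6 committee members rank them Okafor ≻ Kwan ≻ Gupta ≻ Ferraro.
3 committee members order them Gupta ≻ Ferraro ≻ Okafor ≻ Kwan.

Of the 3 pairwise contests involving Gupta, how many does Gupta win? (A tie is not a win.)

0

Gupta against each rival (19 committee members):
Gupta vs Okafor: 3 for Gupta, 16 for Okafor — Okafor by 16–3.
Gupta vs Kwan: Gupta preferred on 2+3 = 5 ballots; Kwan wins 14–5.
Gupta vs Ferraro: Gupta is ranked higher on 6+3 = 9 ballots, Ferraro on 10. Ferraro wins 10–9.
Gupta beats no one; loses to Okafor, Kwan, Ferraro — 0 pairwise wins.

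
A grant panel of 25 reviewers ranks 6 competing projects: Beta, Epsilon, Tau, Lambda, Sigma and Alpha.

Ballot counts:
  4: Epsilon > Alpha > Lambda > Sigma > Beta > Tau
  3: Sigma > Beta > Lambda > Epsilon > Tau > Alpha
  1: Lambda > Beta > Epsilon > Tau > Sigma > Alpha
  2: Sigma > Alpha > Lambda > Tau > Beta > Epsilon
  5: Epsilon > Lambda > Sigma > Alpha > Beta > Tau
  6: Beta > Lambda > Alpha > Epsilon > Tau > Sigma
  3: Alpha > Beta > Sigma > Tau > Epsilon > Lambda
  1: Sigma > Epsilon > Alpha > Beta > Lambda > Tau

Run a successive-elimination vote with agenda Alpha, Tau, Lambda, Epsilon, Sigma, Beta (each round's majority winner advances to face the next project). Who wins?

Round 1: Alpha vs Tau — 21–4, Alpha advances.
Round 2: Alpha vs Lambda — 10–15, Lambda advances.
Round 3: Lambda vs Epsilon — 12–13, Epsilon advances.
Round 4: Epsilon vs Sigma — 16–9, Epsilon advances.
Round 5: Epsilon vs Beta — 10–15, Beta advances.
Beta survives the agenda.

Beta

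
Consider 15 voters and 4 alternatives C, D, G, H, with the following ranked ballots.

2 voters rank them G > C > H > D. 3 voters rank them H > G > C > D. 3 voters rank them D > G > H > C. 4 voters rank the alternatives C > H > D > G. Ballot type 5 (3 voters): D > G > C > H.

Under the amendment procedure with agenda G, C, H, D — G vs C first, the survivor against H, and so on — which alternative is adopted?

Round 1: G vs C — 11–4, G advances.
Round 2: G vs H — 8–7, G advances.
Round 3: G vs D — 5–10, D advances.
D survives the agenda.

D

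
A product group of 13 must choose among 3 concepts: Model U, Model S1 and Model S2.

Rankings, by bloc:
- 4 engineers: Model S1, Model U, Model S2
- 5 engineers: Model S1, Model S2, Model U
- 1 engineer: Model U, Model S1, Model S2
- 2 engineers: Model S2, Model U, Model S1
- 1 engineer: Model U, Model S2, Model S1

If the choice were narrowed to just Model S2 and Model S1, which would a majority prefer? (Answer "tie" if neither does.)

Model S1

Ballots ranking Model S2 above Model S1: 2 + 1 = 3.
Ballots ranking Model S1 above Model S2: 13 − 3 = 10.
Model S1 wins the head-to-head 10–3.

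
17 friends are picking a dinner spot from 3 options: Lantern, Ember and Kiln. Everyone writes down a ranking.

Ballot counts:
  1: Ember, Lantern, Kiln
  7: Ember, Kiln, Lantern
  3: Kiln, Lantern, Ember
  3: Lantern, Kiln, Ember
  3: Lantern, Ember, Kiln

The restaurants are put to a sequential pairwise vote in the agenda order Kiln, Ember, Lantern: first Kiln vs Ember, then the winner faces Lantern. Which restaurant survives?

Round 1: Kiln vs Ember — 6–11, Ember advances.
Round 2: Ember vs Lantern — 8–9, Lantern advances.
Lantern survives the agenda.

Lantern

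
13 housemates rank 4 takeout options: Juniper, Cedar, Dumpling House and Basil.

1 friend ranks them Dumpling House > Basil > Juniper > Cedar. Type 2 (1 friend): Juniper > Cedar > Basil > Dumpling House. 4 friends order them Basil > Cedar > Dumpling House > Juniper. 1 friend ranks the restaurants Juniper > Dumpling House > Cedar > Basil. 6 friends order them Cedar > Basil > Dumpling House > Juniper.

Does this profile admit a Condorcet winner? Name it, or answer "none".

Head-to-head results (13 friends):
Juniper vs Cedar: Cedar wins 10–3.
Juniper–Dumpling House: Dumpling House 11–2.
Juniper vs Basil: Basil wins 11–2.
Cedar–Dumpling House: Cedar 11–2.
Cedar vs Basil: Cedar, 8–5.
Dumpling House–Basil: Basil 11–2.
Cedar beats each of Juniper, Dumpling House, Basil — Cedar is the Condorcet winner.

Cedar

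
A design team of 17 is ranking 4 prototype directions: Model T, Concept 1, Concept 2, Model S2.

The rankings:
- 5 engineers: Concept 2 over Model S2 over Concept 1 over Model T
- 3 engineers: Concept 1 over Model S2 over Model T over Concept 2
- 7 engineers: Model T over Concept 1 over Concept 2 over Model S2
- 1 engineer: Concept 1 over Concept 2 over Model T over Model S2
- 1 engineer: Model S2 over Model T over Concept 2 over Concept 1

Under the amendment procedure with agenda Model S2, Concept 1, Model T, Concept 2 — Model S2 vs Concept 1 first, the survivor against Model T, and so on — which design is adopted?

Concept 1

Round 1: Model S2 vs Concept 1 — 6–11, Concept 1 advances.
Round 2: Concept 1 vs Model T — 9–8, Concept 1 advances.
Round 3: Concept 1 vs Concept 2 — 11–6, Concept 1 advances.
The agenda winner is Concept 1.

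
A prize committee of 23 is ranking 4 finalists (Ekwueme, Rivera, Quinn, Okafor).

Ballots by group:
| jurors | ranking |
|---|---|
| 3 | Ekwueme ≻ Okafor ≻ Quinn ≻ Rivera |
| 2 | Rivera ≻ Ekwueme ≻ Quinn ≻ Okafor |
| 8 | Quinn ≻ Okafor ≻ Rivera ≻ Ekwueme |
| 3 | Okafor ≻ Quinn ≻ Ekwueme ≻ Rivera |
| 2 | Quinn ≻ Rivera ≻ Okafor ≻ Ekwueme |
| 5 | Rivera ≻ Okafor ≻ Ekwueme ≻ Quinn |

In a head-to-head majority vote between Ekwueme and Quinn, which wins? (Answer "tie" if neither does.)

Ballots ranking Ekwueme above Quinn: 3 + 2 + 5 = 10.
Ballots ranking Quinn above Ekwueme: 23 − 10 = 13.
Quinn wins the head-to-head 13–10.

Quinn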